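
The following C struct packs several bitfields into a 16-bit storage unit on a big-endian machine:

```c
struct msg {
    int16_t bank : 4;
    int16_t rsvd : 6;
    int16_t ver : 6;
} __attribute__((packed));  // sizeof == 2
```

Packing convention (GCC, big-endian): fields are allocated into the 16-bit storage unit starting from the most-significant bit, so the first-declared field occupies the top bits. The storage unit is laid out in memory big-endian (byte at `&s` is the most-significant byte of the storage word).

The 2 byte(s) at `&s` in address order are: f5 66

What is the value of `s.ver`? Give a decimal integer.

[0]=0xf5 [1]=0x66 (big-endian) → word 0xf566
bank:4 @ bit 12 → (0xf566>>12)&0xf = 0xf
rsvd:6 @ bit 6 → (0xf566>>6)&0x3f = 0x15
ver:6 @ bit 0 → (0xf566>>0)&0x3f = 0x26  ←
ver signed 6b, MSB=1: 38 - 64 = -26

-26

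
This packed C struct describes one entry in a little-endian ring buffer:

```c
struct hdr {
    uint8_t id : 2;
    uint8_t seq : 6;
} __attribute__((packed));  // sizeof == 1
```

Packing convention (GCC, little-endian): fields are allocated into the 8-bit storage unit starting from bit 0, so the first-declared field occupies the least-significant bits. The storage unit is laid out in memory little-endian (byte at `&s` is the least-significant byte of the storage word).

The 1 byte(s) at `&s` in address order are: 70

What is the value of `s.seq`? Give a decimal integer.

[0]=0x70 (little-endian) → word 0x70
id [0+:2] = (word>>0) & 0x3 = 0
seq [2+:6] = (word>>2) & 0x3f = 28  ←

28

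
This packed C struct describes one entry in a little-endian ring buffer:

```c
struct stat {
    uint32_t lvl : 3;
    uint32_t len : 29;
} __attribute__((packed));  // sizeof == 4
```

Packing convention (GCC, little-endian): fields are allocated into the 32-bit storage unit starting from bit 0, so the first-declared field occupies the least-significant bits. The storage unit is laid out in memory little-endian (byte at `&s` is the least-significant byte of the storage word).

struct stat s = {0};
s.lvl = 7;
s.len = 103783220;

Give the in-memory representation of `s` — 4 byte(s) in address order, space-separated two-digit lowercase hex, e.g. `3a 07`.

[0+:3] lvl=7 & 0x7 = 0x7; word=0x00000007
[3+:29] len=103783220 & 0x1fffffff = 0x62f9b34; word=0x317cd9a7
word = 0x317cd9a7 → little-endian bytes:
  [0]=0xa7  [1]=0xd9  [2]=0x7c  [3]=0x31

a7 d9 7c 31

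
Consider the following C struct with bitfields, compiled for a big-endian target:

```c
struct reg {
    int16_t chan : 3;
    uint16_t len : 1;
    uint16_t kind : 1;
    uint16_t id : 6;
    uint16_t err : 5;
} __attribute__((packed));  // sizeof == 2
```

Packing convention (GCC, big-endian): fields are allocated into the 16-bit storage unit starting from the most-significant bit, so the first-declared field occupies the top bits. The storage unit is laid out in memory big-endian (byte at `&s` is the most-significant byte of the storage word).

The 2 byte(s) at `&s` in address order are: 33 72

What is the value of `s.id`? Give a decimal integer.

[0]=0x33 [1]=0x72 (big-endian) → word 0x3372
chan [13+:3] = (word>>13) & 0x7 = 1
len [12+:1] = (word>>12) & 0x1 = 1
kind [11+:1] = (word>>11) & 0x1 = 0
id [5+:6] = (word>>5) & 0x3f = 27  ←
err [0+:5] = (word>>0) & 0x1f = 18

27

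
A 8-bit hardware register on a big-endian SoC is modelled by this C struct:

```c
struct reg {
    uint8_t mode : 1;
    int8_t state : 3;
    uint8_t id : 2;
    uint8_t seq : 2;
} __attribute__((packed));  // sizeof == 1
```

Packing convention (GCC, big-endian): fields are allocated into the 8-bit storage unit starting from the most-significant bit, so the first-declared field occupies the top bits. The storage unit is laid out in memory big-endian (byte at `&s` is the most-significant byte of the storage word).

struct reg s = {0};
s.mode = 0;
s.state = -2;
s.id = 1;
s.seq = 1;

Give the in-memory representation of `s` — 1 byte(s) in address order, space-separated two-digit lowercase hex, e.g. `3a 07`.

mode (1b) val=0 bits=0x0 at bit 7: 0x00
state (3b) val=-2 bits=0x6 at bit 4: 0x60
id (2b) val=1 bits=0x1 at bit 2: 0x64
seq (2b) val=1 bits=0x1 at bit 0: 0x65
word = 0x65 → big-endian bytes:
  [0]=0x65

65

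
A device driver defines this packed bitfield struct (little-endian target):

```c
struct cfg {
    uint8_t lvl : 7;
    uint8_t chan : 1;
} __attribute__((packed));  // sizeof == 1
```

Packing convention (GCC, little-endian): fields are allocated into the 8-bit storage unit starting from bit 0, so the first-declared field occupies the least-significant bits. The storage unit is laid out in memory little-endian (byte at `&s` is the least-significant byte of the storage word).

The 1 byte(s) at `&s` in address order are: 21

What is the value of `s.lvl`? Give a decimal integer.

[0]=0x21 (little-endian) → word 0x21
lvl:7 @ bit 0 → (0x21>>0)&0x7f = 0x21  ←
chan:1 @ bit 7 → (0x21>>7)&0x1 = 0x0

33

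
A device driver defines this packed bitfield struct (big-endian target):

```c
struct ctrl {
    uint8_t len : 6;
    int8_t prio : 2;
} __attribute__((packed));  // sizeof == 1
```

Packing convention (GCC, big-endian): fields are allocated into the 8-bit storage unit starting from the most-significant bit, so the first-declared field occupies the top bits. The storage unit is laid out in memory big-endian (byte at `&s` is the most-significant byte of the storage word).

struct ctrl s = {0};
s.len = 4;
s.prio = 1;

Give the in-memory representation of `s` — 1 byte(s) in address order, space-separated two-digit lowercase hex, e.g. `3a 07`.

11

len:6 = 4 → 0x4 << 2 → word 0x10
prio:2 = 1 → 0x1 << 0 → word 0x11
word = 0x11 → big-endian bytes:
  [0]=0x11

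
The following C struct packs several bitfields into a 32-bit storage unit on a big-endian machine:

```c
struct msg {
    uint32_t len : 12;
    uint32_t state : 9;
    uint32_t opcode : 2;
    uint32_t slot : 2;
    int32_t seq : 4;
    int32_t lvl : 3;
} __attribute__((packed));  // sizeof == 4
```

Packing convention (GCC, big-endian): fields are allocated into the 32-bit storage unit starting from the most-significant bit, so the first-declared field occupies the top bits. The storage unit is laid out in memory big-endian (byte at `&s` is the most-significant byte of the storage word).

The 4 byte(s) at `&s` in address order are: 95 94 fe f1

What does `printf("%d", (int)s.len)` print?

2393

[0]=0x95 [1]=0x94 [2]=0xfe [3]=0xf1 (big-endian) → word 0x9594fef1
len:12 @ bit 20 → (0x9594fef1>>20)&0xfff = 0x959  ←
state:9 @ bit 11 → (0x9594fef1>>11)&0x1ff = 0x9f
opcode:2 @ bit 9 → (0x9594fef1>>9)&0x3 = 0x3
slot:2 @ bit 7 → (0x9594fef1>>7)&0x3 = 0x1
seq:4 @ bit 3 → (0x9594fef1>>3)&0xf = 0xe
lvl:3 @ bit 0 → (0x9594fef1>>0)&0x7 = 0x1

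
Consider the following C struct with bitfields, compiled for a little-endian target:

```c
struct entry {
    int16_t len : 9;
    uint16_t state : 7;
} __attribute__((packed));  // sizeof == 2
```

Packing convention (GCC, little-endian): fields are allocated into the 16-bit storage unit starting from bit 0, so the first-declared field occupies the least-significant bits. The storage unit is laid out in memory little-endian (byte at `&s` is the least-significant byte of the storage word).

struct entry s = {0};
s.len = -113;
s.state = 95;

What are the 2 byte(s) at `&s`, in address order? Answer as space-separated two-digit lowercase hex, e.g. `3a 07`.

8f bf

len (9b) val=-113 bits=0x18f at bit 0: 0x018f
state (7b) val=95 bits=0x5f at bit 9: 0xbf8f
word = 0xbf8f → little-endian bytes:
  [0]=0x8f  [1]=0xbf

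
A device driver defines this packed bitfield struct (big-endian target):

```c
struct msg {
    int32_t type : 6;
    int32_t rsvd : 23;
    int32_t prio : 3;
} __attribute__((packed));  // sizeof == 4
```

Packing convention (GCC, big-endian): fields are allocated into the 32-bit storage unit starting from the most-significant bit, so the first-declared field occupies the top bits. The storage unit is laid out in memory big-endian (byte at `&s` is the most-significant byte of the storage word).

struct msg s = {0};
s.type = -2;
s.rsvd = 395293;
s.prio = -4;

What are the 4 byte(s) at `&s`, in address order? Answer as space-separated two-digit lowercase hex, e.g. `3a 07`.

f8 30 40 ec

type:6 = -2 → 0x3e << 26 → word 0xf8000000
rsvd:23 = 395293 → 0x6081d << 3 → word 0xf83040e8
prio:3 = -4 → 0x4 << 0 → word 0xf83040ec
word = 0xf83040ec → big-endian bytes:
  [0]=0xf8  [1]=0x30  [2]=0x40  [3]=0xec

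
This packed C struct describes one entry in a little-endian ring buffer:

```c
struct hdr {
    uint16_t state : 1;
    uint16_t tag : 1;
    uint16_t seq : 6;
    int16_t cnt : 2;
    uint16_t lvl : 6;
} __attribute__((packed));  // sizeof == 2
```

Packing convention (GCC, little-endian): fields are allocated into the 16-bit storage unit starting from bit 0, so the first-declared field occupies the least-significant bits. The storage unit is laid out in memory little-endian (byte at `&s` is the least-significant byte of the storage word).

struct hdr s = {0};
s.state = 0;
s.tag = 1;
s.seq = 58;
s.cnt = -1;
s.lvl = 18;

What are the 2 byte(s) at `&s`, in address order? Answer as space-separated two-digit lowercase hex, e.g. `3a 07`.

ea 4b

state (1b) val=0 bits=0x0 at bit 0: 0x0000
tag (1b) val=1 bits=0x1 at bit 1: 0x0002
seq (6b) val=58 bits=0x3a at bit 2: 0x00ea
cnt (2b) val=-1 bits=0x3 at bit 8: 0x03ea
lvl (6b) val=18 bits=0x12 at bit 10: 0x4bea
word = 0x4bea → little-endian bytes:
  [0]=0xea  [1]=0x4b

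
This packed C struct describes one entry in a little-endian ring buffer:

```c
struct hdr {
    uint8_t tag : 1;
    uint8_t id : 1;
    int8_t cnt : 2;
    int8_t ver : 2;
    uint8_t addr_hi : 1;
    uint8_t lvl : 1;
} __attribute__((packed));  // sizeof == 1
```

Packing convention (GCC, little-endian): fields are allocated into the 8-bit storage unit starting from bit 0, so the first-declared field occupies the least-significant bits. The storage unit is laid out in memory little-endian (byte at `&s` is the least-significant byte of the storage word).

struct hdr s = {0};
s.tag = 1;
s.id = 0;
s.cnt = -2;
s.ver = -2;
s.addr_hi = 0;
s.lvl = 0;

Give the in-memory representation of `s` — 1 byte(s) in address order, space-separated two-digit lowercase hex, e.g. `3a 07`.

29

tag:1 = 1 → 0x1 << 0 → word 0x01
id:1 = 0 → 0x0 << 1 → word 0x01
cnt:2 = -2 → 0x2 << 2 → word 0x09
ver:2 = -2 → 0x2 << 4 → word 0x29
addr_hi:1 = 0 → 0x0 << 6 → word 0x29
lvl:1 = 0 → 0x0 << 7 → word 0x29
word = 0x29 → little-endian bytes:
  [0]=0x29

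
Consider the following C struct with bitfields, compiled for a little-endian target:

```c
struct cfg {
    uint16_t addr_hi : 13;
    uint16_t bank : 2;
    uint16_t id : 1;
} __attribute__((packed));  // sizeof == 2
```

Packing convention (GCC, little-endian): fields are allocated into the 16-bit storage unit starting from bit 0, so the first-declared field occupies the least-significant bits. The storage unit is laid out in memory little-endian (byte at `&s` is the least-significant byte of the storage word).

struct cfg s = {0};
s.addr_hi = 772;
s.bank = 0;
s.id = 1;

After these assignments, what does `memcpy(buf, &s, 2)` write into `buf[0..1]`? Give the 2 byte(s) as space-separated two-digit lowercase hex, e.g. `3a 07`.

04 83

addr_hi (13b) val=772 bits=0x304 at bit 0: 0x0304
bank (2b) val=0 bits=0x0 at bit 13: 0x0304
id (1b) val=1 bits=0x1 at bit 15: 0x8304
word = 0x8304 → little-endian bytes:
  [0]=0x04  [1]=0x83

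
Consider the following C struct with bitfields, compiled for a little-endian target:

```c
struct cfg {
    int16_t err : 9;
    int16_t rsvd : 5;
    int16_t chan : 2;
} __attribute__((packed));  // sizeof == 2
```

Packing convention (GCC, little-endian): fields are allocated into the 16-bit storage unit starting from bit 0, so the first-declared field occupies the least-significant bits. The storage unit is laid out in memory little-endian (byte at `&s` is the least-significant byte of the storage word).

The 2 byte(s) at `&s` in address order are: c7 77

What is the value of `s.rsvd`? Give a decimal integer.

[0]=0xc7 [1]=0x77 (little-endian) → word 0x77c7
err:9 @ bit 0 → (0x77c7>>0)&0x1ff = 0x1c7
rsvd:5 @ bit 9 → (0x77c7>>9)&0x1f = 0x1b  ←
chan:2 @ bit 14 → (0x77c7>>14)&0x3 = 0x1
rsvd signed 5b, MSB=1: 27 - 32 = -5

-5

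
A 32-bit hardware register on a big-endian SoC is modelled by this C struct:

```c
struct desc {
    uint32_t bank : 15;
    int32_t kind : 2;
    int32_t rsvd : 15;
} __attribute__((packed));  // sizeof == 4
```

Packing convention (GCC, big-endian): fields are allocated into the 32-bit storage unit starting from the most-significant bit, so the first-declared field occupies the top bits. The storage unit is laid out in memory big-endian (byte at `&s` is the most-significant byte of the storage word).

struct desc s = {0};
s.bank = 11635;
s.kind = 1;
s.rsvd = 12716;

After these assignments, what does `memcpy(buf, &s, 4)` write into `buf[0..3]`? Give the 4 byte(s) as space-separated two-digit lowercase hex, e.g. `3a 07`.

bank (15b) val=11635 bits=0x2d73 at bit 17: 0x5ae60000
kind (2b) val=1 bits=0x1 at bit 15: 0x5ae68000
rsvd (15b) val=12716 bits=0x31ac at bit 0: 0x5ae6b1ac
word = 0x5ae6b1ac → big-endian bytes:
  [0]=0x5a  [1]=0xe6  [2]=0xb1  [3]=0xac

5a e6 b1 ac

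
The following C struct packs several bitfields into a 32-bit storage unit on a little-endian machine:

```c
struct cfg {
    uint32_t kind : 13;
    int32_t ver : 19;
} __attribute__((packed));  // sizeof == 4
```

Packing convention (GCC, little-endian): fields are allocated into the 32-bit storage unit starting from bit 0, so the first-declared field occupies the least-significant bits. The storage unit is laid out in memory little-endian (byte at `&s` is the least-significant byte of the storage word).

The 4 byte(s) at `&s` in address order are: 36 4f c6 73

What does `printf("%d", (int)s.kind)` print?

[0]=0x36 [1]=0x4f [2]=0xc6 [3]=0x73 (little-endian) → word 0x73c64f36
kind [0+:13] = (word>>0) & 0x1fff = 3894  ←
ver [13+:19] = (word>>13) & 0x7ffff = 237106

3894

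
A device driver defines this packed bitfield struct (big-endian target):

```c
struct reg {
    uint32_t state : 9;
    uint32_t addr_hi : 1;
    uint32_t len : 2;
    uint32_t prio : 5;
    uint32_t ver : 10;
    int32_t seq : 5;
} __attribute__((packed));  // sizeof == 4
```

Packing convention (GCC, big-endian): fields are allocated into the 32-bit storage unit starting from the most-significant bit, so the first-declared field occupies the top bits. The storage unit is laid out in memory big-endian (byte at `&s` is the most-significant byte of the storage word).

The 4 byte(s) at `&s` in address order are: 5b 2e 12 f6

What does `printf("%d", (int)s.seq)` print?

-10

[0]=0x5b [1]=0x2e [2]=0x12 [3]=0xf6 (big-endian) → word 0x5b2e12f6
state:9 @ bit 23 → (0x5b2e12f6>>23)&0x1ff = 0xb6
addr_hi:1 @ bit 22 → (0x5b2e12f6>>22)&0x1 = 0x0
len:2 @ bit 20 → (0x5b2e12f6>>20)&0x3 = 0x2
prio:5 @ bit 15 → (0x5b2e12f6>>15)&0x1f = 0x1c
ver:10 @ bit 5 → (0x5b2e12f6>>5)&0x3ff = 0x97
seq:5 @ bit 0 → (0x5b2e12f6>>0)&0x1f = 0x16  ←
seq signed 5b, MSB=1: 22 - 32 = -10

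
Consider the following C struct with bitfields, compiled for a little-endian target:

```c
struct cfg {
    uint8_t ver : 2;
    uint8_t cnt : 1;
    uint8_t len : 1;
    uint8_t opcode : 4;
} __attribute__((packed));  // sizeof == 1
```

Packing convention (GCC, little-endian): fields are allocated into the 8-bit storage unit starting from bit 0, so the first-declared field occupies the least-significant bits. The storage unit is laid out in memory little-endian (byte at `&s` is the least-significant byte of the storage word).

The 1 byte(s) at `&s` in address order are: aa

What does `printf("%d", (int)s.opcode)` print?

[0]=0xaa (little-endian) → word 0xaa
ver [0+:2] = (word>>0) & 0x3 = 2
cnt [2+:1] = (word>>2) & 0x1 = 0
len [3+:1] = (word>>3) & 0x1 = 1
opcode [4+:4] = (word>>4) & 0xf = 10  ←

10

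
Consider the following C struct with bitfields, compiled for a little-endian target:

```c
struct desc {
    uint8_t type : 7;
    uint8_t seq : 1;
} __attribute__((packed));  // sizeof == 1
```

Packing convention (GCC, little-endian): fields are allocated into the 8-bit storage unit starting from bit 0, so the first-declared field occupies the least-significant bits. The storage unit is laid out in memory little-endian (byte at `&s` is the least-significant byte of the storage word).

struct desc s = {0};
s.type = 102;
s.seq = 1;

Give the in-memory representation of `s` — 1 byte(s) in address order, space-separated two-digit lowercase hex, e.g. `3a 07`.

e6

type (7b) val=102 bits=0x66 at bit 0: 0x66
seq (1b) val=1 bits=0x1 at bit 7: 0xe6
word = 0xe6 → little-endian bytes:
  [0]=0xe6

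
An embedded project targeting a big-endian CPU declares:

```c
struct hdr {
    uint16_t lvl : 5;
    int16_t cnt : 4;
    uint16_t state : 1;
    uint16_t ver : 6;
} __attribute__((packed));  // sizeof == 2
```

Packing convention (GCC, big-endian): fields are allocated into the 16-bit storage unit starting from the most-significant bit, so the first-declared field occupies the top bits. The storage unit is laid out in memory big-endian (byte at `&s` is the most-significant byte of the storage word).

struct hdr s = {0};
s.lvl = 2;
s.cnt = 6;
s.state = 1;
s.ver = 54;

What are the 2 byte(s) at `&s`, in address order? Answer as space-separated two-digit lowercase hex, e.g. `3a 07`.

lvl (5b) val=2 bits=0x2 at bit 11: 0x1000
cnt (4b) val=6 bits=0x6 at bit 7: 0x1300
state (1b) val=1 bits=0x1 at bit 6: 0x1340
ver (6b) val=54 bits=0x36 at bit 0: 0x1376
word = 0x1376 → big-endian bytes:
  [0]=0x13  [1]=0x76

13 76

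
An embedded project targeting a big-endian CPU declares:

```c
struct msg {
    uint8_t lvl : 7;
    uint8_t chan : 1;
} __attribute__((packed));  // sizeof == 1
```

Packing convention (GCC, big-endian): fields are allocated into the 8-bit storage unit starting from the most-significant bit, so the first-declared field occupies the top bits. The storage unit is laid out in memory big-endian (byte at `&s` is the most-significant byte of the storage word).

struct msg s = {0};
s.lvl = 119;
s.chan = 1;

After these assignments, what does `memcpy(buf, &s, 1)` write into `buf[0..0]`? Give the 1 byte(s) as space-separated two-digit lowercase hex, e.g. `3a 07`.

ef

lvl:7 = 119 → 0x77 << 1 → word 0xee
chan:1 = 1 → 0x1 << 0 → word 0xef
word = 0xef → big-endian bytes:
  [0]=0xef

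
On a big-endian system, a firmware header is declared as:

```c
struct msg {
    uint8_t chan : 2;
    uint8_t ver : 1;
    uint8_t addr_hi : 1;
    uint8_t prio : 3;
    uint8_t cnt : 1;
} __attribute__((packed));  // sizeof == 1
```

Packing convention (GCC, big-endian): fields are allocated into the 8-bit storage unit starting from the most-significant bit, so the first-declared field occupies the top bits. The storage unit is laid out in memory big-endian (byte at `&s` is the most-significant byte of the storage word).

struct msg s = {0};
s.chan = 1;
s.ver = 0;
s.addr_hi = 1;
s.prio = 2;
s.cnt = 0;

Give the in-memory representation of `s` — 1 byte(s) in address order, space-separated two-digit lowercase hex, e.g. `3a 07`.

[6+:2] chan=1 & 0x3 = 0x1; word=0x40
[5+:1] ver=0 & 0x1 = 0x0; word=0x40
[4+:1] addr_hi=1 & 0x1 = 0x1; word=0x50
[1+:3] prio=2 & 0x7 = 0x2; word=0x54
[0+:1] cnt=0 & 0x1 = 0x0; word=0x54
word = 0x54 → big-endian bytes:
  [0]=0x54

54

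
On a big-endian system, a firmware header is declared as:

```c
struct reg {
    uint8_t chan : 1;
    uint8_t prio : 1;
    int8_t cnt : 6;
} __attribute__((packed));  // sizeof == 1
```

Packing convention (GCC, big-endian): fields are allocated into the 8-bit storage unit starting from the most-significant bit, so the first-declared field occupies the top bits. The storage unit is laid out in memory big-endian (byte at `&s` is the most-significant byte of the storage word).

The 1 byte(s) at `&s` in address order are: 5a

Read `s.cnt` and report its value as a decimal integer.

26

[0]=0x5a (big-endian) → word 0x5a
chan [7+:1] = (word>>7) & 0x1 = 0
prio [6+:1] = (word>>6) & 0x1 = 1
cnt [0+:6] = (word>>0) & 0x3f = 26  ←
cnt signed 6b, MSB=0: value = 26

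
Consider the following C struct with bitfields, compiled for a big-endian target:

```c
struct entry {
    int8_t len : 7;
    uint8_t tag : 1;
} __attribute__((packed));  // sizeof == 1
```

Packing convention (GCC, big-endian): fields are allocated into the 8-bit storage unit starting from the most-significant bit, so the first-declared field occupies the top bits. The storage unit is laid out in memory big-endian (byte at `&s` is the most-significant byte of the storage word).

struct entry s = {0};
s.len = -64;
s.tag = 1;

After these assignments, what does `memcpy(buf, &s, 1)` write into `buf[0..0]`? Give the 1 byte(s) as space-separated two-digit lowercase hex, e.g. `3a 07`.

[1+:7] len=-64 & 0x7f = 0x40; word=0x80
[0+:1] tag=1 & 0x1 = 0x1; word=0x81
word = 0x81 → big-endian bytes:
  [0]=0x81

81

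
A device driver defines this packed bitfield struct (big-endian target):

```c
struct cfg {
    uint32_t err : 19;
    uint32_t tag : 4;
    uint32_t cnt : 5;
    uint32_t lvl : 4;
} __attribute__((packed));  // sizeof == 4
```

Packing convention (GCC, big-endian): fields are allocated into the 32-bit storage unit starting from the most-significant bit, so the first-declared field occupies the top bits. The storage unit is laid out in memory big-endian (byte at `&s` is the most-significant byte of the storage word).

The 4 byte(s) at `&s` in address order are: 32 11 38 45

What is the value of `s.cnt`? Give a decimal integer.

[0]=0x32 [1]=0x11 [2]=0x38 [3]=0x45 (big-endian) → word 0x32113845
err:19 @ bit 13 → (0x32113845>>13)&0x7ffff = 0x19089
tag:4 @ bit 9 → (0x32113845>>9)&0xf = 0xc
cnt:5 @ bit 4 → (0x32113845>>4)&0x1f = 0x4  ←
lvl:4 @ bit 0 → (0x32113845>>0)&0xf = 0x5

4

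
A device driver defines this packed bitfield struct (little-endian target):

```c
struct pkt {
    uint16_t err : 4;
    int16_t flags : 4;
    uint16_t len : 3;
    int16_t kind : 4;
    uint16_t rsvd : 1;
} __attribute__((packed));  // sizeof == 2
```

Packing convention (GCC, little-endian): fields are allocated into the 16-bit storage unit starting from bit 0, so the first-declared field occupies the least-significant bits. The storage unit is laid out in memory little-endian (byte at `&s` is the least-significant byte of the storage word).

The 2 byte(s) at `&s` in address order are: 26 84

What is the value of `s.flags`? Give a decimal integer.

2

[0]=0x26 [1]=0x84 (little-endian) → word 0x8426
err:4 @ bit 0 → (0x8426>>0)&0xf = 0x6
flags:4 @ bit 4 → (0x8426>>4)&0xf = 0x2  ←
len:3 @ bit 8 → (0x8426>>8)&0x7 = 0x4
kind:4 @ bit 11 → (0x8426>>11)&0xf = 0x0
rsvd:1 @ bit 15 → (0x8426>>15)&0x1 = 0x1
flags signed 4b, MSB=0: value = 2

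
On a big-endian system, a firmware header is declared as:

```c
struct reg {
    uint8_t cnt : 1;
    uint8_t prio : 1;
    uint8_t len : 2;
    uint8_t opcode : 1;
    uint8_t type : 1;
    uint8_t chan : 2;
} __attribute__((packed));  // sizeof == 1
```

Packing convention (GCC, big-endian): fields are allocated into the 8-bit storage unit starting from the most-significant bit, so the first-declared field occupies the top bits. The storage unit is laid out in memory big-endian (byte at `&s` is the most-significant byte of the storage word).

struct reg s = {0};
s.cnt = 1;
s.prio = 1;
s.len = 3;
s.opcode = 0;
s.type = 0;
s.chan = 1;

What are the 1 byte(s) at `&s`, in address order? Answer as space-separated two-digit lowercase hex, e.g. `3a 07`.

cnt (1b) val=1 bits=0x1 at bit 7: 0x80
prio (1b) val=1 bits=0x1 at bit 6: 0xc0
len (2b) val=3 bits=0x3 at bit 4: 0xf0
opcode (1b) val=0 bits=0x0 at bit 3: 0xf0
type (1b) val=0 bits=0x0 at bit 2: 0xf0
chan (2b) val=1 bits=0x1 at bit 0: 0xf1
word = 0xf1 → big-endian bytes:
  [0]=0xf1

f1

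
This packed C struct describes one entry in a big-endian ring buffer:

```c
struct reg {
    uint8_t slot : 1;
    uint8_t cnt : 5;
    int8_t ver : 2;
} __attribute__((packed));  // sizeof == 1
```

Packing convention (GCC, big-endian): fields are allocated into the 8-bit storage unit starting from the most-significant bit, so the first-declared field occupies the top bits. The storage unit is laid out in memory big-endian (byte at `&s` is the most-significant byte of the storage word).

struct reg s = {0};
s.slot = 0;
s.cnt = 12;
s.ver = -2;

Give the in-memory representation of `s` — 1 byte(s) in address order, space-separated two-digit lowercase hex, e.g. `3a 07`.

32

slot:1 = 0 → 0x0 << 7 → word 0x00
cnt:5 = 12 → 0xc << 2 → word 0x30
ver:2 = -2 → 0x2 << 0 → word 0x32
word = 0x32 → big-endian bytes:
  [0]=0x32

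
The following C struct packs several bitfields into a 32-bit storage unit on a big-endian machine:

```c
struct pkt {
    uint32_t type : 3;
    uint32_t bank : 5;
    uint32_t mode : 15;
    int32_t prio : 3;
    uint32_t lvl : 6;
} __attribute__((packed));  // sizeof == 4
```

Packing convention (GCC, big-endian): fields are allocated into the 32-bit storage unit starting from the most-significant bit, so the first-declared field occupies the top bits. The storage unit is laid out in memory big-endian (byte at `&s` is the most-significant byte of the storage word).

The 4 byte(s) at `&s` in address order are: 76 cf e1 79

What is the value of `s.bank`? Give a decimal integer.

22

[0]=0x76 [1]=0xcf [2]=0xe1 [3]=0x79 (big-endian) → word 0x76cfe179
type [29+:3] = (word>>29) & 0x7 = 3
bank [24+:5] = (word>>24) & 0x1f = 22  ←
mode [9+:15] = (word>>9) & 0x7fff = 26608
prio [6+:3] = (word>>6) & 0x7 = 5
lvl [0+:6] = (word>>0) & 0x3f = 57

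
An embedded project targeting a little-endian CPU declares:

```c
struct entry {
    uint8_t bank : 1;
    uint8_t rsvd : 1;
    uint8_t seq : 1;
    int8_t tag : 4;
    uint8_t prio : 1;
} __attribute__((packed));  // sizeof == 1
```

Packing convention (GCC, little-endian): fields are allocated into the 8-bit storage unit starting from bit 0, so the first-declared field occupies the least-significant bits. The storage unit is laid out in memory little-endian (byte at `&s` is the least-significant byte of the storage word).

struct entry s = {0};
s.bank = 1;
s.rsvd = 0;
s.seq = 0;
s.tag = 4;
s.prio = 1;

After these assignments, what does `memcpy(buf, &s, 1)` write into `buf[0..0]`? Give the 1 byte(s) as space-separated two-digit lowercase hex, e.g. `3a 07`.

a1

[0+:1] bank=1 & 0x1 = 0x1; word=0x01
[1+:1] rsvd=0 & 0x1 = 0x0; word=0x01
[2+:1] seq=0 & 0x1 = 0x0; word=0x01
[3+:4] tag=4 & 0xf = 0x4; word=0x21
[7+:1] prio=1 & 0x1 = 0x1; word=0xa1
word = 0xa1 → little-endian bytes:
  [0]=0xa1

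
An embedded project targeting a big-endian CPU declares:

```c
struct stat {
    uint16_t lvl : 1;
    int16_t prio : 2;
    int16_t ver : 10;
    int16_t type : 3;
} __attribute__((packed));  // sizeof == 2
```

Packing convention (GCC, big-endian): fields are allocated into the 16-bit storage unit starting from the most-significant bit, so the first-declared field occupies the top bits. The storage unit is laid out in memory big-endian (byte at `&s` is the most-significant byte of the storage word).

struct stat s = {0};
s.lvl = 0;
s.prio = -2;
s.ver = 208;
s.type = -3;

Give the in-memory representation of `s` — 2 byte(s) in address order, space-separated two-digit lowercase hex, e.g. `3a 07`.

46 85

lvl (1b) val=0 bits=0x0 at bit 15: 0x0000
prio (2b) val=-2 bits=0x2 at bit 13: 0x4000
ver (10b) val=208 bits=0xd0 at bit 3: 0x4680
type (3b) val=-3 bits=0x5 at bit 0: 0x4685
word = 0x4685 → big-endian bytes:
  [0]=0x46  [1]=0x85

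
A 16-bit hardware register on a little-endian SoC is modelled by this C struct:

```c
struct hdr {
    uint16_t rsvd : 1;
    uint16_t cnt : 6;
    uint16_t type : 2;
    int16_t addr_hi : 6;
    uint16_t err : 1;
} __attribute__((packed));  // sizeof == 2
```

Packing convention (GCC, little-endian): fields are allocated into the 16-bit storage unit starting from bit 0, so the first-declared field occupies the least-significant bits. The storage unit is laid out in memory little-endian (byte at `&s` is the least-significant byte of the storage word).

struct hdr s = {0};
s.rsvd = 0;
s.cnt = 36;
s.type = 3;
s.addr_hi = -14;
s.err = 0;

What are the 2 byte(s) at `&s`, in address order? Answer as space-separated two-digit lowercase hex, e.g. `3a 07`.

[0+:1] rsvd=0 & 0x1 = 0x0; word=0x0000
[1+:6] cnt=36 & 0x3f = 0x24; word=0x0048
[7+:2] type=3 & 0x3 = 0x3; word=0x01c8
[9+:6] addr_hi=-14 & 0x3f = 0x32; word=0x65c8
[15+:1] err=0 & 0x1 = 0x0; word=0x65c8
word = 0x65c8 → little-endian bytes:
  [0]=0xc8  [1]=0x65

c8 65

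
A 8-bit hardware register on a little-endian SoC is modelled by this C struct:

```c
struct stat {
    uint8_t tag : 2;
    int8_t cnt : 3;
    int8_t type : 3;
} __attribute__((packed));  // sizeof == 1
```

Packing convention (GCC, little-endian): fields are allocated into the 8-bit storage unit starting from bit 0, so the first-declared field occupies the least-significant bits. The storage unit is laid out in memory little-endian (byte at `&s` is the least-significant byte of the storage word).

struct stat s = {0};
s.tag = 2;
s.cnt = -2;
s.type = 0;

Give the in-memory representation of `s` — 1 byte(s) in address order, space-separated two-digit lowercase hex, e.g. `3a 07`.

tag:2 = 2 → 0x2 << 0 → word 0x02
cnt:3 = -2 → 0x6 << 2 → word 0x1a
type:3 = 0 → 0x0 << 5 → word 0x1a
word = 0x1a → little-endian bytes:
  [0]=0x1a

1a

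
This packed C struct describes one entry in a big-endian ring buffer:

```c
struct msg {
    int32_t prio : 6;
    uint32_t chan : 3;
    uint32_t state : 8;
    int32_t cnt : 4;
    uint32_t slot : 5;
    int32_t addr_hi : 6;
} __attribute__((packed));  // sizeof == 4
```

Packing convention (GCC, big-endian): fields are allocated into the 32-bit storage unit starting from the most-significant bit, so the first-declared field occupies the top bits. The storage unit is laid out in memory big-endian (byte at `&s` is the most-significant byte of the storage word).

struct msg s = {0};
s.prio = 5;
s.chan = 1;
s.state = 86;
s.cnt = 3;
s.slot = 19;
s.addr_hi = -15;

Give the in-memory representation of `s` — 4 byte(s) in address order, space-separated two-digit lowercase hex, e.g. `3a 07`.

prio:6 = 5 → 0x5 << 26 → word 0x14000000
chan:3 = 1 → 0x1 << 23 → word 0x14800000
state:8 = 86 → 0x56 << 15 → word 0x14ab0000
cnt:4 = 3 → 0x3 << 11 → word 0x14ab1800
slot:5 = 19 → 0x13 << 6 → word 0x14ab1cc0
addr_hi:6 = -15 → 0x31 << 0 → word 0x14ab1cf1
word = 0x14ab1cf1 → big-endian bytes:
  [0]=0x14  [1]=0xab  [2]=0x1c  [3]=0xf1

14 ab 1c f1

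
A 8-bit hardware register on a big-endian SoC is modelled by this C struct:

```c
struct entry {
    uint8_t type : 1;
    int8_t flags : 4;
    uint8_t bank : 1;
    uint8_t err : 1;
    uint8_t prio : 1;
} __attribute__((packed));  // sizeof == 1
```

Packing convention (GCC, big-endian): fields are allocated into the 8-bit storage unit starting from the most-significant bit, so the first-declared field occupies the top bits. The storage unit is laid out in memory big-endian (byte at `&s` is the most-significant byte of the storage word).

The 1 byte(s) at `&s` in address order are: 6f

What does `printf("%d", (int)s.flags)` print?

[0]=0x6f (big-endian) → word 0x6f
type [7+:1] = (word>>7) & 0x1 = 0
flags [3+:4] = (word>>3) & 0xf = 13  ←
bank [2+:1] = (word>>2) & 0x1 = 1
err [1+:1] = (word>>1) & 0x1 = 1
prio [0+:1] = (word>>0) & 0x1 = 1
flags signed 4b, MSB=1: 13 - 16 = -3

-3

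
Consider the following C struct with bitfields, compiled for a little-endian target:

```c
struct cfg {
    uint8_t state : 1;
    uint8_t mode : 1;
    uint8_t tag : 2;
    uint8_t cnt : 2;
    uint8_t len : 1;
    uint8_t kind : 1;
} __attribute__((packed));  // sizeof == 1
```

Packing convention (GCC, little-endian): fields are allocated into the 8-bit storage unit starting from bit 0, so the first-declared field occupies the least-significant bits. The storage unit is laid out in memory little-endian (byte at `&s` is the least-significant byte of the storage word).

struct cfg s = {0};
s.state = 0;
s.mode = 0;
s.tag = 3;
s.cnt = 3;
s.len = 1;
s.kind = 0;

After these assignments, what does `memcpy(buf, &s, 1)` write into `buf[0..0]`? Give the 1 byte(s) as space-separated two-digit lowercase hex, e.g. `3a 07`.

state:1 = 0 → 0x0 << 0 → word 0x00
mode:1 = 0 → 0x0 << 1 → word 0x00
tag:2 = 3 → 0x3 << 2 → word 0x0c
cnt:2 = 3 → 0x3 << 4 → word 0x3c
len:1 = 1 → 0x1 << 6 → word 0x7c
kind:1 = 0 → 0x0 << 7 → word 0x7c
word = 0x7c → little-endian bytes:
  [0]=0x7c

7c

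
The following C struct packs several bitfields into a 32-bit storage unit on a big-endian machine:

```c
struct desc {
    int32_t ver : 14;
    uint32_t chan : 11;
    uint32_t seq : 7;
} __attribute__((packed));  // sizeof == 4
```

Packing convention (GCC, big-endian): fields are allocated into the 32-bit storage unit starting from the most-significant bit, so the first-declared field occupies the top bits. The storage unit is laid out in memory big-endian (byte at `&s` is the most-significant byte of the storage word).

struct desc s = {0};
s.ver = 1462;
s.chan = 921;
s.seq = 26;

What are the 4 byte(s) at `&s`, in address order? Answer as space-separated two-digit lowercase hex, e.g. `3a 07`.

16 d9 cc 9a

ver (14b) val=1462 bits=0x5b6 at bit 18: 0x16d80000
chan (11b) val=921 bits=0x399 at bit 7: 0x16d9cc80
seq (7b) val=26 bits=0x1a at bit 0: 0x16d9cc9a
word = 0x16d9cc9a → big-endian bytes:
  [0]=0x16  [1]=0xd9  [2]=0xcc  [3]=0x9a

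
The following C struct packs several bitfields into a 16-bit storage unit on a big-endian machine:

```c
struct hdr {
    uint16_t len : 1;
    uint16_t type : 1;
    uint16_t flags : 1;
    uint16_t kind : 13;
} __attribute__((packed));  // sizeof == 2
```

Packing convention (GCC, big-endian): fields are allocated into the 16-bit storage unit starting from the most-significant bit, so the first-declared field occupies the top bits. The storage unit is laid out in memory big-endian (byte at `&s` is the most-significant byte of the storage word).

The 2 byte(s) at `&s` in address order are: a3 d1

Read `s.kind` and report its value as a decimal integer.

977

[0]=0xa3 [1]=0xd1 (big-endian) → word 0xa3d1
len [15+:1] = (word>>15) & 0x1 = 1
type [14+:1] = (word>>14) & 0x1 = 0
flags [13+:1] = (word>>13) & 0x1 = 1
kind [0+:13] = (word>>0) & 0x1fff = 977  ←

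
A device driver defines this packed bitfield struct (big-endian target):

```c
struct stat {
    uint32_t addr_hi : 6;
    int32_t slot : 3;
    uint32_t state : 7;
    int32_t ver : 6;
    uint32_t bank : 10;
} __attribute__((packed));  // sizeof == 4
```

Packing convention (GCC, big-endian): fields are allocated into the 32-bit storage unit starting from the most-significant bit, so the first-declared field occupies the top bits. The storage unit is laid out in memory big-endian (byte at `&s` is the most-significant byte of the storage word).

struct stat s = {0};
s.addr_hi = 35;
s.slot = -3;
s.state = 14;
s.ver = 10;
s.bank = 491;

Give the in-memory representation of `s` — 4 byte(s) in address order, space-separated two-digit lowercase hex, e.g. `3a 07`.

addr_hi (6b) val=35 bits=0x23 at bit 26: 0x8c000000
slot (3b) val=-3 bits=0x5 at bit 23: 0x8e800000
state (7b) val=14 bits=0xe at bit 16: 0x8e8e0000
ver (6b) val=10 bits=0xa at bit 10: 0x8e8e2800
bank (10b) val=491 bits=0x1eb at bit 0: 0x8e8e29eb
word = 0x8e8e29eb → big-endian bytes:
  [0]=0x8e  [1]=0x8e  [2]=0x29  [3]=0xeb

8e 8e 29 eb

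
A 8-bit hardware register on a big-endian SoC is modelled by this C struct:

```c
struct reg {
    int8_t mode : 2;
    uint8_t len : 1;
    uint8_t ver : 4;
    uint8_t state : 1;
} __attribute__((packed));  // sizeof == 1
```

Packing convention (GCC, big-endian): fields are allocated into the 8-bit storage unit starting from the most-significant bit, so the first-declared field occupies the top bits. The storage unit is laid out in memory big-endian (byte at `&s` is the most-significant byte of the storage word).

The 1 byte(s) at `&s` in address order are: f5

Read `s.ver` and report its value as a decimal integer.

[0]=0xf5 (big-endian) → word 0xf5
mode [6+:2] = (word>>6) & 0x3 = 3
len [5+:1] = (word>>5) & 0x1 = 1
ver [1+:4] = (word>>1) & 0xf = 10  ←
state [0+:1] = (word>>0) & 0x1 = 1

10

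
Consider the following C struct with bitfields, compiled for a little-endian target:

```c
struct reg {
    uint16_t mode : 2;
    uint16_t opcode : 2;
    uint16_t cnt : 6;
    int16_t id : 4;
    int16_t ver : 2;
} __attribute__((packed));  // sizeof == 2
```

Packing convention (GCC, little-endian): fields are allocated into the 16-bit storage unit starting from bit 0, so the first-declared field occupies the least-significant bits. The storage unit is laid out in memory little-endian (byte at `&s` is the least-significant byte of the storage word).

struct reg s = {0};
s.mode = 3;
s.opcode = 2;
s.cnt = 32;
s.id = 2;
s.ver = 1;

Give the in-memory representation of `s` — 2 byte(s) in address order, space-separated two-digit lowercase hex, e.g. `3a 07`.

[0+:2] mode=3 & 0x3 = 0x3; word=0x0003
[2+:2] opcode=2 & 0x3 = 0x2; word=0x000b
[4+:6] cnt=32 & 0x3f = 0x20; word=0x020b
[10+:4] id=2 & 0xf = 0x2; word=0x0a0b
[14+:2] ver=1 & 0x3 = 0x1; word=0x4a0b
word = 0x4a0b → little-endian bytes:
  [0]=0x0b  [1]=0x4a

0b 4a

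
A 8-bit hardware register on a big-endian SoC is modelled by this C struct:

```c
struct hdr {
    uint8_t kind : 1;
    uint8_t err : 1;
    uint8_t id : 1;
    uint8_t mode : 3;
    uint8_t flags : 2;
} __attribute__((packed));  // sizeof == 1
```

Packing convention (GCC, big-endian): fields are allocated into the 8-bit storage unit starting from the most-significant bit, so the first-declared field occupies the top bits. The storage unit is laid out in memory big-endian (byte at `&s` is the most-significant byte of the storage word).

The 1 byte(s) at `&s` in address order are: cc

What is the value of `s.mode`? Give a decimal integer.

3

[0]=0xcc (big-endian) → word 0xcc
kind:1 @ bit 7 → (0xcc>>7)&0x1 = 0x1
err:1 @ bit 6 → (0xcc>>6)&0x1 = 0x1
id:1 @ bit 5 → (0xcc>>5)&0x1 = 0x0
mode:3 @ bit 2 → (0xcc>>2)&0x7 = 0x3  ←
flags:2 @ bit 0 → (0xcc>>0)&0x3 = 0x0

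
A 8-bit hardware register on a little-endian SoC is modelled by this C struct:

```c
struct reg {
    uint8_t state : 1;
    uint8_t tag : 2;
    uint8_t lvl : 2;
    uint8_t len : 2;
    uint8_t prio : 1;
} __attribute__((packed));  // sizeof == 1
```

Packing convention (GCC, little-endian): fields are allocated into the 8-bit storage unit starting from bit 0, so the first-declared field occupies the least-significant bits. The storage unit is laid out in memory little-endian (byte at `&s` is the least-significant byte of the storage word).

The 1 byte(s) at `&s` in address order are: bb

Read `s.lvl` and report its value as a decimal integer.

[0]=0xbb (little-endian) → word 0xbb
state [0+:1] = (word>>0) & 0x1 = 1
tag [1+:2] = (word>>1) & 0x3 = 1
lvl [3+:2] = (word>>3) & 0x3 = 3  ←
len [5+:2] = (word>>5) & 0x3 = 1
prio [7+:1] = (word>>7) & 0x1 = 1

3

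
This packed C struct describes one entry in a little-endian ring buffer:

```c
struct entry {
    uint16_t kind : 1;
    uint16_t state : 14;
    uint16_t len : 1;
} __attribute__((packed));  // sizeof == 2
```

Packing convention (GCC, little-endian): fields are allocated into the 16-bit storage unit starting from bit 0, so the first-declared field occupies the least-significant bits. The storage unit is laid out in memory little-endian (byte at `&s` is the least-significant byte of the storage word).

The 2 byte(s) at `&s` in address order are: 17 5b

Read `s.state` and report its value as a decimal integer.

11659

[0]=0x17 [1]=0x5b (little-endian) → word 0x5b17
kind:1 @ bit 0 → (0x5b17>>0)&0x1 = 0x1
state:14 @ bit 1 → (0x5b17>>1)&0x3fff = 0x2d8b  ←
len:1 @ bit 15 → (0x5b17>>15)&0x1 = 0x0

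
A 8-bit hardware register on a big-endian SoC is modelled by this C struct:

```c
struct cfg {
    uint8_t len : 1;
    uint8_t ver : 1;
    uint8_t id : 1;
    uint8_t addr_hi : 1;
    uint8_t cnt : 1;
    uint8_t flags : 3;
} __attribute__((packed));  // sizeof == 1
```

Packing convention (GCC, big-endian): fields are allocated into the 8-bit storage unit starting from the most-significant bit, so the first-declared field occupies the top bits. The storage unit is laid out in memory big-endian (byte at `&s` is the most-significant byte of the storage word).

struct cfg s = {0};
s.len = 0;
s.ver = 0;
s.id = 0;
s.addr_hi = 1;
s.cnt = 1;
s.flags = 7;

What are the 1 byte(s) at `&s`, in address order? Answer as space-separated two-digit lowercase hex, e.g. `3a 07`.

1f

len:1 = 0 → 0x0 << 7 → word 0x00
ver:1 = 0 → 0x0 << 6 → word 0x00
id:1 = 0 → 0x0 << 5 → word 0x00
addr_hi:1 = 1 → 0x1 << 4 → word 0x10
cnt:1 = 1 → 0x1 << 3 → word 0x18
flags:3 = 7 → 0x7 << 0 → word 0x1f
word = 0x1f → big-endian bytes:
  [0]=0x1f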